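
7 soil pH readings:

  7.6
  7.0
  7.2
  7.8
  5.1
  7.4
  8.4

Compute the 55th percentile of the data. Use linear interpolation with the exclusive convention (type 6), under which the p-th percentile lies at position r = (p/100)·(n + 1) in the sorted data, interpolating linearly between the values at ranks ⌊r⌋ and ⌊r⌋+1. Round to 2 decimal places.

7.48

Sorted: 5.1, 7.0, 7.2, 7.4, 7.6, 7.8, 8.4.
n = 7.
r = (55/100)·(7 + 1) = 4.4.
Rank 4 is 7.4 and rank 5 is 7.6.
Interpolate: 7.4 + 0.4·(7.6 − 7.4) = 7.4 + 0.4·0.2 = 7.48.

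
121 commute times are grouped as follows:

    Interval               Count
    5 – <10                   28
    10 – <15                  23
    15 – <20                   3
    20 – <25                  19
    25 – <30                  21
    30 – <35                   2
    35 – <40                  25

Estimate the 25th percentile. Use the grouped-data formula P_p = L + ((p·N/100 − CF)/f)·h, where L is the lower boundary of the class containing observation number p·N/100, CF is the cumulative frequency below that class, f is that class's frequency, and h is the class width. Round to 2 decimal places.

10.49

N = 121; target position k = 25/100 · 121 = 30.25.
Cumulative frequencies: 28, 51, 54, 73, 94, 96, 121.
Observation 30.25 falls in the class 10 – <15.
L = 10, CF = 28, f = 23, h = 5.
P25 = 10 + ((30.25 − 28)/23)·5 = 10 + 0.48913 = 10.4891.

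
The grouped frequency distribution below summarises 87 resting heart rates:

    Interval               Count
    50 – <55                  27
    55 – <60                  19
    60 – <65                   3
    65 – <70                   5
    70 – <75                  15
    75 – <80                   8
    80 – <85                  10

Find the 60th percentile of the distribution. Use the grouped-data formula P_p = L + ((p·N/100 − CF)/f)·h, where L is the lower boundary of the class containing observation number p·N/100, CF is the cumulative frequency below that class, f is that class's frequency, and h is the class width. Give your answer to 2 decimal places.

N = 87; target position k = 60/100 · 87 = 52.2.
Cumulative frequencies: 27, 46, 49, 54, 69, 77, 87.
Observation 52.2 falls in the class 65 – <70.
L = 65, CF = 49, f = 5, h = 5.
P60 = 65 + ((52.2 − 49)/5)·5 = 65 + 3.2 = 68.2.

68.20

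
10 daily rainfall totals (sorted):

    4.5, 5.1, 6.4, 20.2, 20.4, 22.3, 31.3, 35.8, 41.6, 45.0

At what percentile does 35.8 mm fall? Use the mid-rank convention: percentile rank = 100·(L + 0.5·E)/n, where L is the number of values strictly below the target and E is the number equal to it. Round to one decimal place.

75.0

Count below 35.8: L = 7; count equal: E = 1; n = 10.
Percentile rank = 100·(7 + 0.5·1)/10 = 100·7.5/10 = 75.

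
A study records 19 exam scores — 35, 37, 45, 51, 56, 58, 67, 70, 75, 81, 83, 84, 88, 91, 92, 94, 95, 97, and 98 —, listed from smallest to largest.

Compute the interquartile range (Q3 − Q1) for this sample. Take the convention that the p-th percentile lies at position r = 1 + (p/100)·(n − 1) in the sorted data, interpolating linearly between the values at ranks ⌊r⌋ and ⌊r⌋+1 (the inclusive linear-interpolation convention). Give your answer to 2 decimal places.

n = 19.
P25: r = 5.5; ranks 5–6 are 56, 58; interpolating gives 57.
P75: r = 14.5; ranks 14–15 are 91, 92; interpolating gives 91.5.
Difference: 91.5 − 57 = 34.5.

34.50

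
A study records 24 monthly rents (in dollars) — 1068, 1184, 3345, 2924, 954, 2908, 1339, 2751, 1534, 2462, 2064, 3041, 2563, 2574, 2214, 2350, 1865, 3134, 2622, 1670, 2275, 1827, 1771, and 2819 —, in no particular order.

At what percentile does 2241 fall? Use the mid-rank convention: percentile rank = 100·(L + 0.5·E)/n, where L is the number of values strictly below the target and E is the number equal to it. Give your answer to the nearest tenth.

45.8

Sorted: 954, 1068, 1184, 1339, 1534, 1670, 1771, 1827, 1865, 2064, 2214, 2275, 2350, 2462, 2563, 2574, 2622, 2751, 2819, 2908, 2924, 3041, 3134, 3345.
Count below 2241: L = 11; count equal: E = 0; n = 24.
Percentile rank = 100·(11 + 0.5·0)/24 = 100·11/24 = 45.83.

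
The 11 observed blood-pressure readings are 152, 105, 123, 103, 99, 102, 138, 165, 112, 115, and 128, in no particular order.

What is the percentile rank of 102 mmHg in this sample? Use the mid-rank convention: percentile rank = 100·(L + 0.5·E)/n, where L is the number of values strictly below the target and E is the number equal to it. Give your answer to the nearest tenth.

13.6

Sorted: 99, 102, 103, 105, 112, 115, 123, 128, 138, 152, 165.
Count below 102: L = 1; count equal: E = 1; n = 11.
Percentile rank = 100·(1 + 0.5·1)/11 = 100·1.5/11 = 13.64.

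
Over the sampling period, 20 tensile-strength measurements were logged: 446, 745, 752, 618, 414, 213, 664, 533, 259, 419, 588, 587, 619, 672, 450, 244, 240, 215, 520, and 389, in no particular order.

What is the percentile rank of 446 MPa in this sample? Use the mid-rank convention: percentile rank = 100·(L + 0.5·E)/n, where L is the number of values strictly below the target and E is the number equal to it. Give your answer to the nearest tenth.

Sorted: 213, 215, 240, 244, 259, 389, 414, 419, 446, 450, 520, 533, 587, 588, 618, 619, 664, 672, 745, 752.
Count below 446: L = 8; count equal: E = 1; n = 20.
Percentile rank = 100·(8 + 0.5·1)/20 = 100·8.5/20 = 42.5.

42.5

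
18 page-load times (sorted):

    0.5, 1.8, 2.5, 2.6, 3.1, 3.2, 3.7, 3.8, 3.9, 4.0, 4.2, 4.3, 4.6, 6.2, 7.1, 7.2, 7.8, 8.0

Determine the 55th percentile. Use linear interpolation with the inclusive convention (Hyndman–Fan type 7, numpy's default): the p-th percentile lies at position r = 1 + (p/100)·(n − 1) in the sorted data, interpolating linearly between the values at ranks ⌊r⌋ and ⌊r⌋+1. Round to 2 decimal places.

4.07

n = 18.
r = 1 + (55/100)·(18 − 1) = 1 + 9.35 = 10.35.
Rank 10 is 4.0 and rank 11 is 4.2.
Interpolate: 4.0 + 0.35·(4.2 − 4.0) = 4.0 + 0.35·0.2 = 4.07.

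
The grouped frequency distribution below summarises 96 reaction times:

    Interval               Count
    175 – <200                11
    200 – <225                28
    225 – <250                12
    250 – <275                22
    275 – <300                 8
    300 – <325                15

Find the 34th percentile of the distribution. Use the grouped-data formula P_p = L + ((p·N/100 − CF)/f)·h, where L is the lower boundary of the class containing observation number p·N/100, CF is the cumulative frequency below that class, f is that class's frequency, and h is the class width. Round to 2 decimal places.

N = 96; target position k = 34/100 · 96 = 32.64.
Cumulative frequencies: 11, 39, 51, 73, 81, 96.
Observation 32.64 falls in the class 200 – <225.
L = 200, CF = 11, f = 28, h = 25.
P34 = 200 + ((32.64 − 11)/28)·25 = 200 + 19.3214 = 219.321.

219.32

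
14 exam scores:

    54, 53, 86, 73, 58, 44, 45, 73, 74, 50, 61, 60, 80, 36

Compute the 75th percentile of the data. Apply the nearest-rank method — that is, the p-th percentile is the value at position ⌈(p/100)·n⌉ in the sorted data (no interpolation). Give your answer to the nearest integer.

Sorted: 36, 44, 45, 50, 53, 54, 58, 60, 61, 73, 73, 74, 80, 86.
n = 14.
Position = ⌈75/100 · 14⌉ = ⌈10.5⌉ = 11.
The value at rank 11 is 73.

73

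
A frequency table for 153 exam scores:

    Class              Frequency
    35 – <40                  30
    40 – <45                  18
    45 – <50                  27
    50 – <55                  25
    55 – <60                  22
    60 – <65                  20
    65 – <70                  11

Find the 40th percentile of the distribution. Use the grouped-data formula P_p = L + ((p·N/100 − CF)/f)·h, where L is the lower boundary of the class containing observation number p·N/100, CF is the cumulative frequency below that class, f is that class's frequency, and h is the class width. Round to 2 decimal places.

47.44

N = 153; target position k = 40/100 · 153 = 61.2.
Cumulative frequencies: 30, 48, 75, 100, 122, 142, 153.
Observation 61.2 falls in the class 45 – <50.
L = 45, CF = 48, f = 27, h = 5.
P40 = 45 + ((61.2 − 48)/27)·5 = 45 + 2.44444 = 47.4444.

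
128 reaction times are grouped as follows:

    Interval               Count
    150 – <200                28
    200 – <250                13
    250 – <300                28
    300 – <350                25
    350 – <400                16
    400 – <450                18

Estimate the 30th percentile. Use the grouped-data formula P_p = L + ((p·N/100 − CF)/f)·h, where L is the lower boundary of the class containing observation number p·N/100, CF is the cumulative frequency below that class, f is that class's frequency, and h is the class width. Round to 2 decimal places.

N = 128; target position k = 30/100 · 128 = 38.4.
Cumulative frequencies: 28, 41, 69, 94, 110, 128.
Observation 38.4 falls in the class 200 – <250.
L = 200, CF = 28, f = 13, h = 50.
P30 = 200 + ((38.4 − 28)/13)·50 = 200 + 40 = 240.

240.00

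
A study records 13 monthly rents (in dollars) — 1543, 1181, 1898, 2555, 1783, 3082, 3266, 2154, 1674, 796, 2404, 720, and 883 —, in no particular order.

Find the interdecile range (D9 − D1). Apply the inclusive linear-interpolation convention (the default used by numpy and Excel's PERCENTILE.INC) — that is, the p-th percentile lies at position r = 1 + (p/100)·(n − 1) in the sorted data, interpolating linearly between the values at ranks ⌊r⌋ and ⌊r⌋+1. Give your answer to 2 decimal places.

Sorted: 720, 796, 883, 1181, 1543, 1674, 1783, 1898, 2154, 2404, 2555, 3082, 3266.
n = 13.
P10: r = 2.2; ranks 2–3 are 796, 883; interpolating gives 813.4.
P90: r = 11.8; ranks 11–12 are 2555, 3082; interpolating gives 2976.6.
Difference: 2976.6 − 813.4 = 2163.2.

2163.20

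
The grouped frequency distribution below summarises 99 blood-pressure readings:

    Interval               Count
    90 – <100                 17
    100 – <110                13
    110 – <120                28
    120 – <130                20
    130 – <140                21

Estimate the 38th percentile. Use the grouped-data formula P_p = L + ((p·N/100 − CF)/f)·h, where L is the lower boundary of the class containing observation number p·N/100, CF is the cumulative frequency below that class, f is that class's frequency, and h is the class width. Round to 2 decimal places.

N = 99; target position k = 38/100 · 99 = 37.62.
Cumulative frequencies: 17, 30, 58, 78, 99.
Observation 37.62 falls in the class 110 – <120.
L = 110, CF = 30, f = 28, h = 10.
P38 = 110 + ((37.62 − 30)/28)·10 = 110 + 2.72143 = 112.721.

112.72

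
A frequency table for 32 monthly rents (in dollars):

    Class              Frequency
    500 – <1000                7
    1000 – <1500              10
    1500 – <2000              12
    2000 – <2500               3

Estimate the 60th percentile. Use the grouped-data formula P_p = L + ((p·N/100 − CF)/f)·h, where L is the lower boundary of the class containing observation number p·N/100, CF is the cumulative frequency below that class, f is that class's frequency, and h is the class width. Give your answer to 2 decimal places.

1591.67

N = 32; target position k = 60/100 · 32 = 19.2.
Cumulative frequencies: 7, 17, 29, 32.
Observation 19.2 falls in the class 1500 – <2000.
L = 1500, CF = 17, f = 12, h = 500.
P60 = 1500 + ((19.2 − 17)/12)·500 = 1500 + 91.6667 = 1591.67.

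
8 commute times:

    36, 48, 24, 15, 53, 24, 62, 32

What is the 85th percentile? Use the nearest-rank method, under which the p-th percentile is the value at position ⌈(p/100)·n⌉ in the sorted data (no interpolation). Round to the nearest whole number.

Sorted: 15, 24, 24, 32, 36, 48, 53, 62.
n = 8.
Position = ⌈85/100 · 8⌉ = ⌈6.8⌉ = 7.
The value at rank 7 is 53.

53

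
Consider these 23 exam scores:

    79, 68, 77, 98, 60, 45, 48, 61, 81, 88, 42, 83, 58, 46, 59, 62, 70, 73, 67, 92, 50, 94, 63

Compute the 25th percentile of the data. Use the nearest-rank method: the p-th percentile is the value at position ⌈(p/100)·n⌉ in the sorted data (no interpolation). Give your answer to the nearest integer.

58

Sorted: 42, 45, 46, 48, 50, 58, 59, 60, 61, 62, 63, 67, 68, 70, 73, 77, 79, 81, 83, 88, 92, 94, 98.
n = 23.
Position = ⌈25/100 · 23⌉ = ⌈5.75⌉ = 6.
The value at rank 6 is 58.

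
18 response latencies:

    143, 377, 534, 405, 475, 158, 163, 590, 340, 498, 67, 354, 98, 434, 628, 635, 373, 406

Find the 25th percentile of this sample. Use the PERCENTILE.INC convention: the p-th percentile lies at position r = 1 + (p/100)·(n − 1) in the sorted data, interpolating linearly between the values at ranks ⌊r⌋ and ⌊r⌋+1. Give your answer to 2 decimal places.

Sorted: 67, 98, 143, 158, 163, 340, 354, 373, 377, 405, 406, 434, 475, 498, 534, 590, 628, 635.
n = 18.
r = 1 + (25/100)·(18 − 1) = 1 + 4.25 = 5.25.
Rank 5 is 163 and rank 6 is 340.
Interpolate: 163 + 0.25·(340 − 163) = 163 + 0.25·177 = 207.25.

207.25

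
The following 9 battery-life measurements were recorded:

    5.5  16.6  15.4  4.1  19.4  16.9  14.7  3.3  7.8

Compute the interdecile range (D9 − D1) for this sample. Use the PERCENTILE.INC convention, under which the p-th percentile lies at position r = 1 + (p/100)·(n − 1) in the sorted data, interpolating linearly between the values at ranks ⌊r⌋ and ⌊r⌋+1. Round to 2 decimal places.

13.46

Sorted: 3.3, 4.1, 5.5, 7.8, 14.7, 15.4, 16.6, 16.9, 19.4.
n = 9.
P10: r = 1.8; ranks 1–2 are 3.3, 4.1; interpolating gives 3.94.
P90: r = 8.2; ranks 8–9 are 16.9, 19.4; interpolating gives 17.4.
Difference: 17.4 − 3.94 = 13.46.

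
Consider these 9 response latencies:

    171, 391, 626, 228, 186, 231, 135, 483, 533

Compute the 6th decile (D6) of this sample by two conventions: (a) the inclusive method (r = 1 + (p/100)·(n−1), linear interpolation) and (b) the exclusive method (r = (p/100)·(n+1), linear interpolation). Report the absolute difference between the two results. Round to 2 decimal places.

Sorted: 135, 171, 186, 228, 231, 391, 483, 533, 626.
n = 9.
(a) r = 5.8; between ranks 5 (231) and 6 (391): 359.
(b) r = 6 → value at rank 6 = 391.
|359 − 391| = 32.

32.00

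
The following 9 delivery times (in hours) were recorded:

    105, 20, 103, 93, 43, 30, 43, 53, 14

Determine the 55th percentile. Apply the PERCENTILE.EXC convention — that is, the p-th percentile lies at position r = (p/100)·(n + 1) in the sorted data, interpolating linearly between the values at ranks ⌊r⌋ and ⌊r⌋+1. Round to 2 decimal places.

48.00

Sorted: 14, 20, 30, 43, 43, 53, 93, 103, 105.
n = 9.
r = (55/100)·(9 + 1) = 5.5.
Rank 5 is 43 and rank 6 is 53.
Interpolate: 43 + 0.5·(53 − 43) = 43 + 0.5·10 = 48.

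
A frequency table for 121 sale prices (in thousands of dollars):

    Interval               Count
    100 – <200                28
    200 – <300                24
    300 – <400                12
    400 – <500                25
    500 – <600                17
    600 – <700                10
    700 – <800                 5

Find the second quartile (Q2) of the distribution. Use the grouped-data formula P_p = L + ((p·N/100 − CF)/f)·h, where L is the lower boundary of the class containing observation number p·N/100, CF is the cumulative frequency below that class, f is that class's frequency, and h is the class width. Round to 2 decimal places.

370.83

N = 121; target position k = 50/100 · 121 = 60.5.
Cumulative frequencies: 28, 52, 64, 89, 106, 116, 121.
Observation 60.5 falls in the class 300 – <400.
L = 300, CF = 52, f = 12, h = 100.
P50 = 300 + ((60.5 − 52)/12)·100 = 300 + 70.8333 = 370.833.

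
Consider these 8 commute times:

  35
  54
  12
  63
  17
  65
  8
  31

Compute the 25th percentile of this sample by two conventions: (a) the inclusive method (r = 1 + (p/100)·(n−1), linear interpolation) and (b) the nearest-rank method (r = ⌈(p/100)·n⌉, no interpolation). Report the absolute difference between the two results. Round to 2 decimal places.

3.75

Sorted: 8, 12, 17, 31, 35, 54, 63, 65.
n = 8.
(a) r = 2.75; between ranks 2 (12) and 3 (17): 15.75.
(b) the nearest-rank method: rank 2 → 12.
|15.75 − 12| = 3.75.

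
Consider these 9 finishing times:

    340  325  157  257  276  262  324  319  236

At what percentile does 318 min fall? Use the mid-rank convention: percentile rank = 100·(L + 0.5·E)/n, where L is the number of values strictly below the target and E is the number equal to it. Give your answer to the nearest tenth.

Sorted: 157, 236, 257, 262, 276, 319, 324, 325, 340.
Count below 318: L = 5; count equal: E = 0; n = 9.
Percentile rank = 100·(5 + 0.5·0)/9 = 100·5/9 = 55.56.

55.6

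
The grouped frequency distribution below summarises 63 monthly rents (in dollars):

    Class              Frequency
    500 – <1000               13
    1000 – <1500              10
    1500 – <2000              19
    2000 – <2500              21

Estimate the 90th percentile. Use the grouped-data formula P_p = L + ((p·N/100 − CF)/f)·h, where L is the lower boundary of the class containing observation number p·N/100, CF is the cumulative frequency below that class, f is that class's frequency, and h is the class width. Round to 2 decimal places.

N = 63; target position k = 90/100 · 63 = 56.7.
Cumulative frequencies: 13, 23, 42, 63.
Observation 56.7 falls in the class 2000 – <2500.
L = 2000, CF = 42, f = 21, h = 500.
P90 = 2000 + ((56.7 − 42)/21)·500 = 2000 + 350 = 2350.

2350.00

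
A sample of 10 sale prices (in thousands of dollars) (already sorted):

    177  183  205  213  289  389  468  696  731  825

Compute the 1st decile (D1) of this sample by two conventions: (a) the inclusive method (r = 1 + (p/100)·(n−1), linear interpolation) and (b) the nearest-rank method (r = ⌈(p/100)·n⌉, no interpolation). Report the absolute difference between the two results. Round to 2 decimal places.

n = 10.
(a) r = 1.9; between ranks 1 (177) and 2 (183): 182.4.
(b) the nearest-rank method: rank 1 → 177.
|182.4 − 177| = 5.4.

5.40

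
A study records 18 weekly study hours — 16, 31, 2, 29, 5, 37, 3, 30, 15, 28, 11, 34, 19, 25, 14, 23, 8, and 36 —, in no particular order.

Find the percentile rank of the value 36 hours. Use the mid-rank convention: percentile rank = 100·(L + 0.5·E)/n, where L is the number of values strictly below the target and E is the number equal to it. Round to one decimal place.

Sorted: 2, 3, 5, 8, 11, 14, 15, 16, 19, 23, 25, 28, 29, 30, 31, 34, 36, 37.
Count below 36: L = 16; count equal: E = 1; n = 18.
Percentile rank = 100·(16 + 0.5·1)/18 = 100·16.5/18 = 91.67.

91.7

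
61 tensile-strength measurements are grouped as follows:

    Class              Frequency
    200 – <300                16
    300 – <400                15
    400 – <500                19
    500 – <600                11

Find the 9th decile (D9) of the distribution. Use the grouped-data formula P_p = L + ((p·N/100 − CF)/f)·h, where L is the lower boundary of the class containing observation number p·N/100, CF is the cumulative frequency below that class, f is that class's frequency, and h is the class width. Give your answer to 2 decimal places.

544.55

N = 61; target position k = 90/100 · 61 = 54.9.
Cumulative frequencies: 16, 31, 50, 61.
Observation 54.9 falls in the class 500 – <600.
L = 500, CF = 50, f = 11, h = 100.
P90 = 500 + ((54.9 − 50)/11)·100 = 500 + 44.5455 = 544.545.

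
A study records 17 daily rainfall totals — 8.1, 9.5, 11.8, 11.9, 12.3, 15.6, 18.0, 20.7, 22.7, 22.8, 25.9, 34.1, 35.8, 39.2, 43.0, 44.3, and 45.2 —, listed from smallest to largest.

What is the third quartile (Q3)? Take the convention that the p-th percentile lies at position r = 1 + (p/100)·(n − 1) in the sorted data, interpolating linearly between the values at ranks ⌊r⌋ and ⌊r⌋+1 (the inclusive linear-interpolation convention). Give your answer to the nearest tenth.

35.8

n = 17.
r = 1 + (75/100)·(17 − 1) = 1 + 12 = 13.
r is an integer, so P75 is the value at rank 13: 35.8.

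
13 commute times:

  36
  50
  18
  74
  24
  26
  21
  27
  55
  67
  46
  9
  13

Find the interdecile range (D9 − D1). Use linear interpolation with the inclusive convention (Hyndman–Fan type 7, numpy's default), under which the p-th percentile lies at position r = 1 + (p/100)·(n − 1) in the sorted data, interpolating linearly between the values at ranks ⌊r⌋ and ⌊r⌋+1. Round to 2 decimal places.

50.60

Sorted: 9, 13, 18, 21, 24, 26, 27, 36, 46, 50, 55, 67, 74.
n = 13.
P10: r = 2.2; ranks 2–3 are 13, 18; interpolating gives 14.
P90: r = 11.8; ranks 11–12 are 55, 67; interpolating gives 64.6.
Difference: 64.6 − 14 = 50.6.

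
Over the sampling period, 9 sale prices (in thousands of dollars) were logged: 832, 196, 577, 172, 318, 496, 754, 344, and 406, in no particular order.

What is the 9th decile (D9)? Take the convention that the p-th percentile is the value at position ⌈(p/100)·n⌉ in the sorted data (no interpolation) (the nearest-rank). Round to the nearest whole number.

832

Sorted: 172, 196, 318, 344, 406, 496, 577, 754, 832.
n = 9.
Position = ⌈90/100 · 9⌉ = ⌈8.1⌉ = 9.
The value at rank 9 is 832.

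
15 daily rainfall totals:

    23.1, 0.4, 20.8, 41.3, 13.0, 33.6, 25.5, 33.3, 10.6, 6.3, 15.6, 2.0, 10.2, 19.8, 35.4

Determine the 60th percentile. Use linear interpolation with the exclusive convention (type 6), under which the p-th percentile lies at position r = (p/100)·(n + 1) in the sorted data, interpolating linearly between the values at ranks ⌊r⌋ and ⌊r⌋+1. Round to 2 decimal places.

Sorted: 0.4, 2.0, 6.3, 10.2, 10.6, 13.0, 15.6, 19.8, 20.8, 23.1, 25.5, 33.3, 33.6, 35.4, 41.3.
n = 15.
r = (60/100)·(15 + 1) = 9.6.
Rank 9 is 20.8 and rank 10 is 23.1.
Interpolate: 20.8 + 0.6·(23.1 − 20.8) = 20.8 + 0.6·2.3 = 22.18.

22.18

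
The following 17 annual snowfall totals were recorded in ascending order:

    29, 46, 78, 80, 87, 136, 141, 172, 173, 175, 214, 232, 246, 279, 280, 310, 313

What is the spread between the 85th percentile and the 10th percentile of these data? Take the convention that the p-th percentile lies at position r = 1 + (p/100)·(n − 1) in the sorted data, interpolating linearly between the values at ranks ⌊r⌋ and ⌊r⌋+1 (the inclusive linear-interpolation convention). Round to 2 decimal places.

n = 17.
P10: r = 2.6; ranks 2–3 are 46, 78; interpolating gives 65.2.
P85: r = 14.6; ranks 14–15 are 279, 280; interpolating gives 279.6.
Difference: 279.6 − 65.2 = 214.4.

214.40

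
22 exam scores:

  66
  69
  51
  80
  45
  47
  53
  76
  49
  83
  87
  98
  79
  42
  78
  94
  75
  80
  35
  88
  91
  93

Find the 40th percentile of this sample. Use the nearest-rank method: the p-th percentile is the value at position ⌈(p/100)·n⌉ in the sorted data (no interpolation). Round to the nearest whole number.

69

Sorted: 35, 42, 45, 47, 49, 51, 53, 66, 69, 75, 76, 78, 79, 80, 80, 83, 87, 88, 91, 93, 94, 98.
n = 22.
Position = ⌈40/100 · 22⌉ = ⌈8.8⌉ = 9.
The value at rank 9 is 69.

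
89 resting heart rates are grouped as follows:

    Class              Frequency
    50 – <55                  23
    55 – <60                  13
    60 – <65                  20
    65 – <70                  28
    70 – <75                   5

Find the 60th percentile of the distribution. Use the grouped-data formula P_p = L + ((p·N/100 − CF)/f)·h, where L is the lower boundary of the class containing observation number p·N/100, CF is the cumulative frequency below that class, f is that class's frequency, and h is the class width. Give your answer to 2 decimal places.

N = 89; target position k = 60/100 · 89 = 53.4.
Cumulative frequencies: 23, 36, 56, 84, 89.
Observation 53.4 falls in the class 60 – <65.
L = 60, CF = 36, f = 20, h = 5.
P60 = 60 + ((53.4 − 36)/20)·5 = 60 + 4.35 = 64.35.

64.35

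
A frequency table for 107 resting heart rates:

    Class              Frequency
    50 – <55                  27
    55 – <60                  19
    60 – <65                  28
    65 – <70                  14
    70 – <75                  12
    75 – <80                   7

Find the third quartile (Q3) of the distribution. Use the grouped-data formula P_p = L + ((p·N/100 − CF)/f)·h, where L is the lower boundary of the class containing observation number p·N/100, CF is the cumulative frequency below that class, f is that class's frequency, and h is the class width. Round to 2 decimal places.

67.23

N = 107; target position k = 75/100 · 107 = 80.25.
Cumulative frequencies: 27, 46, 74, 88, 100, 107.
Observation 80.25 falls in the class 65 – <70.
L = 65, CF = 74, f = 14, h = 5.
P75 = 65 + ((80.25 − 74)/14)·5 = 65 + 2.23214 = 67.2321.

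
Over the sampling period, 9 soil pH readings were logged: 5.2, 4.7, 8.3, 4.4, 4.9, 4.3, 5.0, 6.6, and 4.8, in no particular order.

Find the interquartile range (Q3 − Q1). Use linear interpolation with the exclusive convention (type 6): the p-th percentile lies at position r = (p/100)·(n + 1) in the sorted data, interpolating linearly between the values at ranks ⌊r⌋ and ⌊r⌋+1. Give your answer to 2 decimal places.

1.35

Sorted: 4.3, 4.4, 4.7, 4.8, 4.9, 5.0, 5.2, 6.6, 8.3.
n = 9.
P25: r = 2.5; ranks 2–3 are 4.4, 4.7; interpolating gives 4.55.
P75: r = 7.5; ranks 7–8 are 5.2, 6.6; interpolating gives 5.9.
Difference: 5.9 − 4.55 = 1.35.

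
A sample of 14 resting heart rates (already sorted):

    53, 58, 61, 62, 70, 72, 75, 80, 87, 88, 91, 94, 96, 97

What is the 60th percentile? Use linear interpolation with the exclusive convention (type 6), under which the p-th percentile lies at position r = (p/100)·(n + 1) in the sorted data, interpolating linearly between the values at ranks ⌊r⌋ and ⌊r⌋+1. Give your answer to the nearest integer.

n = 14.
r = (60/100)·(14 + 1) = 9.
r is an integer, so P60 is the value at rank 9: 87.

87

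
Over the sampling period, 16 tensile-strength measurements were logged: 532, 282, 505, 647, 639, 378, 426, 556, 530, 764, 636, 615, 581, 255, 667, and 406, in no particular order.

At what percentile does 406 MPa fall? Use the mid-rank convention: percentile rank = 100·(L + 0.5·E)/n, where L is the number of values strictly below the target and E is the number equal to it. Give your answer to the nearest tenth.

21.9

Sorted: 255, 282, 378, 406, 426, 505, 530, 532, 556, 581, 615, 636, 639, 647, 667, 764.
Count below 406: L = 3; count equal: E = 1; n = 16.
Percentile rank = 100·(3 + 0.5·1)/16 = 100·3.5/16 = 21.88.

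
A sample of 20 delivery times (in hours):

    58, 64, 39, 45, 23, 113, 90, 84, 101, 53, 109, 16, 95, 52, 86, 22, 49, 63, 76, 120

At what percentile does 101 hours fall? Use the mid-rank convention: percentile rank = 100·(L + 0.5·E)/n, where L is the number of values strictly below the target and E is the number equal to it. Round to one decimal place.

Sorted: 16, 22, 23, 39, 45, 49, 52, 53, 58, 63, 64, 76, 84, 86, 90, 95, 101, 109, 113, 120.
Count below 101: L = 16; count equal: E = 1; n = 20.
Percentile rank = 100·(16 + 0.5·1)/20 = 100·16.5/20 = 82.5.

82.5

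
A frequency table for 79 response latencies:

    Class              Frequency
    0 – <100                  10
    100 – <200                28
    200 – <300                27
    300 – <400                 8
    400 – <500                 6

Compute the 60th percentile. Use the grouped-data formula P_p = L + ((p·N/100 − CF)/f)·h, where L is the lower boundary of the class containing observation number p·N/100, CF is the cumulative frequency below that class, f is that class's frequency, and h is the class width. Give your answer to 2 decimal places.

234.81

N = 79; target position k = 60/100 · 79 = 47.4.
Cumulative frequencies: 10, 38, 65, 73, 79.
Observation 47.4 falls in the class 200 – <300.
L = 200, CF = 38, f = 27, h = 100.
P60 = 200 + ((47.4 − 38)/27)·100 = 200 + 34.8148 = 234.815.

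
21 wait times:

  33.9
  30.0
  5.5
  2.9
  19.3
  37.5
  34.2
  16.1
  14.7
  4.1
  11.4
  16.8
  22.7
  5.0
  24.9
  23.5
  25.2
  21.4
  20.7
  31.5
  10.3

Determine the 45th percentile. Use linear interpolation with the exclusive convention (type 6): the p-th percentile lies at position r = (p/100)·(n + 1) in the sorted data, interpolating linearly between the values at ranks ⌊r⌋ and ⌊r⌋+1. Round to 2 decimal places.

Sorted: 2.9, 4.1, 5.0, 5.5, 10.3, 11.4, 14.7, 16.1, 16.8, 19.3, 20.7, 21.4, 22.7, 23.5, 24.9, 25.2, 30.0, 31.5, 33.9, 34.2, 37.5.
n = 21.
r = (45/100)·(21 + 1) = 9.9.
Rank 9 is 16.8 and rank 10 is 19.3.
Interpolate: 16.8 + 0.9·(19.3 − 16.8) = 16.8 + 0.9·2.5 = 19.05.

19.05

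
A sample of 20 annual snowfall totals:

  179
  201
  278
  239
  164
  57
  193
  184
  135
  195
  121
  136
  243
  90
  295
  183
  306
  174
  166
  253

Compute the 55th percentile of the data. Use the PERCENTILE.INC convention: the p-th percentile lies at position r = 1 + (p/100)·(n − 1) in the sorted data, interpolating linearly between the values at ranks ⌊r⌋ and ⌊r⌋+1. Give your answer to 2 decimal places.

188.05

Sorted: 57, 90, 121, 135, 136, 164, 166, 174, 179, 183, 184, 193, 195, 201, 239, 243, 253, 278, 295, 306.
n = 20.
r = 1 + (55/100)·(20 − 1) = 1 + 10.45 = 11.45.
Rank 11 is 184 and rank 12 is 193.
Interpolate: 184 + 0.45·(193 − 184) = 184 + 0.45·9 = 188.05.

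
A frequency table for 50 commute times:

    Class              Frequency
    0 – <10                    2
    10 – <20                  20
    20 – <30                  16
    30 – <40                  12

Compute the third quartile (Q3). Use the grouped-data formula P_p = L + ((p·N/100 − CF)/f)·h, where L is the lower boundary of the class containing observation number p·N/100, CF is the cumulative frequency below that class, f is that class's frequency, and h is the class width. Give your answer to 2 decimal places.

29.69

N = 50; target position k = 75/100 · 50 = 37.5.
Cumulative frequencies: 2, 22, 38, 50.
Observation 37.5 falls in the class 20 – <30.
L = 20, CF = 22, f = 16, h = 10.
P75 = 20 + ((37.5 − 22)/16)·10 = 20 + 9.6875 = 29.6875.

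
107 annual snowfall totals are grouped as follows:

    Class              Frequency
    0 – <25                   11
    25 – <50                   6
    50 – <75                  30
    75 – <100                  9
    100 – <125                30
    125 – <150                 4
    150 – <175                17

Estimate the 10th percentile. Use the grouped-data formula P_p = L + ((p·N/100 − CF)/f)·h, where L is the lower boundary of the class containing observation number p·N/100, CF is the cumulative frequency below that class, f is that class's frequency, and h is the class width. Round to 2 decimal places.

24.32

N = 107; target position k = 10/100 · 107 = 10.7.
Cumulative frequencies: 11, 17, 47, 56, 86, 90, 107.
Observation 10.7 falls in the class 0 – <25.
L = 0, CF = 0, f = 11, h = 25.
P10 = 0 + ((10.7 − 0)/11)·25 = 0 + 24.3182 = 24.3182.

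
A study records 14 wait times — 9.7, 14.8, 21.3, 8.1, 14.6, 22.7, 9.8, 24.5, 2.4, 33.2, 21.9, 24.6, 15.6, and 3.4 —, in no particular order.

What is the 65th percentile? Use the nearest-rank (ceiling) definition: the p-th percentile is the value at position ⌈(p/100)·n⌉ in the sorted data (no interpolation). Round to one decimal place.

21.9

Sorted: 2.4, 3.4, 8.1, 9.7, 9.8, 14.6, 14.8, 15.6, 21.3, 21.9, 22.7, 24.5, 24.6, 33.2.
n = 14.
Position = ⌈65/100 · 14⌉ = ⌈9.1⌉ = 10.
The value at rank 10 is 21.9.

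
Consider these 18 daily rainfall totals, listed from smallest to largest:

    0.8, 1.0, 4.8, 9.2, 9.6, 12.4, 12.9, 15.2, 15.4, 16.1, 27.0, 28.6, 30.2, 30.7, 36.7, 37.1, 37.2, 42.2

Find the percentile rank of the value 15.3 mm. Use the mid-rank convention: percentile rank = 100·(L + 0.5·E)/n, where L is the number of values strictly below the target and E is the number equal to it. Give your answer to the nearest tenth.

44.4

Count below 15.3: L = 8; count equal: E = 0; n = 18.
Percentile rank = 100·(8 + 0.5·0)/18 = 100·8/18 = 44.44.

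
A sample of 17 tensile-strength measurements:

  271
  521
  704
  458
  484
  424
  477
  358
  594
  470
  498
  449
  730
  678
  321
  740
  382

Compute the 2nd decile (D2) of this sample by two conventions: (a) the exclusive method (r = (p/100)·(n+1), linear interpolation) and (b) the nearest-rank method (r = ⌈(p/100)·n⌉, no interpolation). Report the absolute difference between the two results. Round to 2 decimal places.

Sorted: 271, 321, 358, 382, 424, 449, 458, 470, 477, 484, 498, 521, 594, 678, 704, 730, 740.
n = 17.
(a) r = 3.6; between ranks 3 (358) and 4 (382): 372.4.
(b) the nearest-rank method: rank 4 → 382.
|372.4 − 382| = 9.6.

9.60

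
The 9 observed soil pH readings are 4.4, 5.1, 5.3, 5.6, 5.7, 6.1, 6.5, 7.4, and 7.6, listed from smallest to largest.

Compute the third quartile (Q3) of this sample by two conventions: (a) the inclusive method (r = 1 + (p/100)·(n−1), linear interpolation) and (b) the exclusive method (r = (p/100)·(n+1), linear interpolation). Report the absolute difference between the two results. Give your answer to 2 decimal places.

0.45

n = 9.
(a) r = 7 → value at rank 7 = 6.5.
(b) r = 7.5; between ranks 7 (6.5) and 8 (7.4): 6.95.
|6.5 − 6.95| = 0.45.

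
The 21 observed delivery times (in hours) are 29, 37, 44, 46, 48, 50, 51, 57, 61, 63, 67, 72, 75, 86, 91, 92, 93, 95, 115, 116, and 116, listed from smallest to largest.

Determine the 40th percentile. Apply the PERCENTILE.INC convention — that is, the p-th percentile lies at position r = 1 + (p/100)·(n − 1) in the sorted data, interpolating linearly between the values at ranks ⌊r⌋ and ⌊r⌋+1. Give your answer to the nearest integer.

n = 21.
r = 1 + (40/100)·(21 − 1) = 1 + 8 = 9.
r is an integer, so P40 is the value at rank 9: 61.

61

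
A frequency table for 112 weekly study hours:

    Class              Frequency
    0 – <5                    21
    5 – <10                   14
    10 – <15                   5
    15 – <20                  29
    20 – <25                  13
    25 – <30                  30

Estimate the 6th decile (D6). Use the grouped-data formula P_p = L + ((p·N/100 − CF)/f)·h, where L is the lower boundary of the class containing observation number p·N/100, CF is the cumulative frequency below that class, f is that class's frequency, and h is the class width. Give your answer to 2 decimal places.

N = 112; target position k = 60/100 · 112 = 67.2.
Cumulative frequencies: 21, 35, 40, 69, 82, 112.
Observation 67.2 falls in the class 15 – <20.
L = 15, CF = 40, f = 29, h = 5.
P60 = 15 + ((67.2 − 40)/29)·5 = 15 + 4.68966 = 19.6897.

19.69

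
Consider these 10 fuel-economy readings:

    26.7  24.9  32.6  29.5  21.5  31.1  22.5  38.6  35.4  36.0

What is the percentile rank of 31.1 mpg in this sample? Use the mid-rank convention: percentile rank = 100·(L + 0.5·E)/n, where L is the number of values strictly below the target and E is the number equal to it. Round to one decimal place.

Sorted: 21.5, 22.5, 24.9, 26.7, 29.5, 31.1, 32.6, 35.4, 36.0, 38.6.
Count below 31.1: L = 5; count equal: E = 1; n = 10.
Percentile rank = 100·(5 + 0.5·1)/10 = 100·5.5/10 = 55.

55.0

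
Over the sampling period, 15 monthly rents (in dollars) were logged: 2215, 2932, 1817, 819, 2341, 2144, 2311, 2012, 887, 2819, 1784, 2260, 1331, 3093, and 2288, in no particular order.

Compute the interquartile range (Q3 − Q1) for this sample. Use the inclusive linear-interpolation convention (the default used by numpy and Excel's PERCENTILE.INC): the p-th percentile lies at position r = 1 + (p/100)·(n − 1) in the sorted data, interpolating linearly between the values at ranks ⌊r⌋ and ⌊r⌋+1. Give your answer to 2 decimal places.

525.50

Sorted: 819, 887, 1331, 1784, 1817, 2012, 2144, 2215, 2260, 2288, 2311, 2341, 2819, 2932, 3093.
n = 15.
P25: r = 4.5; ranks 4–5 are 1784, 1817; interpolating gives 1800.5.
P75: r = 11.5; ranks 11–12 are 2311, 2341; interpolating gives 2326.
Difference: 2326 − 1800.5 = 525.5.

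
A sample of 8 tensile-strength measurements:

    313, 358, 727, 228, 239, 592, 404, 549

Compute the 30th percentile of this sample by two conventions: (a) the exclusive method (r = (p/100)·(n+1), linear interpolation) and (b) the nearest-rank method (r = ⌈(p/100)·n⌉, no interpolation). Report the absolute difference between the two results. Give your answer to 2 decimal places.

22.20

Sorted: 228, 239, 313, 358, 404, 549, 592, 727.
n = 8.
(a) r = 2.7; between ranks 2 (239) and 3 (313): 290.8.
(b) the nearest-rank method: rank 3 → 313.
|290.8 − 313| = 22.2.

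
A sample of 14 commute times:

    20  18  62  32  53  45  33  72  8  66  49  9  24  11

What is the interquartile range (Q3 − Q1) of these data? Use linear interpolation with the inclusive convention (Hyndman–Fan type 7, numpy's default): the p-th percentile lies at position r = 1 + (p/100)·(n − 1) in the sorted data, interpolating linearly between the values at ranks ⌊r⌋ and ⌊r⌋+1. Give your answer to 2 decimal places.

Sorted: 8, 9, 11, 18, 20, 24, 32, 33, 45, 49, 53, 62, 66, 72.
n = 14.
P25: r = 4.25; ranks 4–5 are 18, 20; interpolating gives 18.5.
P75: r = 10.75; ranks 10–11 are 49, 53; interpolating gives 52.
Difference: 52 − 18.5 = 33.5.

33.50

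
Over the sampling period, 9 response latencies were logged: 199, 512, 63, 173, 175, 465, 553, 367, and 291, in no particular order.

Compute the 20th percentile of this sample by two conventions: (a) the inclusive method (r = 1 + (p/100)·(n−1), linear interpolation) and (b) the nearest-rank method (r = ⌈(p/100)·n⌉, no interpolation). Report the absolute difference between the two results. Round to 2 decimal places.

Sorted: 63, 173, 175, 199, 291, 367, 465, 512, 553.
n = 9.
(a) r = 2.6; between ranks 2 (173) and 3 (175): 174.2.
(b) the nearest-rank method: rank 2 → 173.
|174.2 − 173| = 1.2.

1.20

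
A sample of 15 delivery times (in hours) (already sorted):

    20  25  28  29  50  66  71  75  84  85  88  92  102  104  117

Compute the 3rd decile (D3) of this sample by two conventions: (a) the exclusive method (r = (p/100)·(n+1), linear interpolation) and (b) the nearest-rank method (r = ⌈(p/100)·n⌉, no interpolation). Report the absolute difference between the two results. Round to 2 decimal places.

n = 15.
(a) r = 4.8; between ranks 4 (29) and 5 (50): 45.8.
(b) the nearest-rank method: rank 5 → 50.
|45.8 − 50| = 4.2.

4.20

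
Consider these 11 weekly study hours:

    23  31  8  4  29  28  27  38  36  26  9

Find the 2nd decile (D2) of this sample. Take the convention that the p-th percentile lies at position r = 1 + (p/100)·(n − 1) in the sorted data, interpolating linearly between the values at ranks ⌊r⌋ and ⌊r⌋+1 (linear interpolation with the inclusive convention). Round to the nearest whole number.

Sorted: 4, 8, 9, 23, 26, 27, 28, 29, 31, 36, 38.
n = 11.
r = 1 + (20/100)·(11 − 1) = 1 + 2 = 3.
r is an integer, so P20 is the value at rank 3: 9.

9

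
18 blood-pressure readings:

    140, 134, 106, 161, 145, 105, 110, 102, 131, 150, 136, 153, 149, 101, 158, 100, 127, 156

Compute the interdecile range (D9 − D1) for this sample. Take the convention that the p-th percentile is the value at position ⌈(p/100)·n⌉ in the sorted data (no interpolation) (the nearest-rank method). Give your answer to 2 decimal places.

Sorted: 100, 101, 102, 105, 106, 110, 127, 131, 134, 136, 140, 145, 149, 150, 153, 156, 158, 161.
n = 18.
P10: rank ⌈10/100·18⌉ = 2 → 101.
P90: rank ⌈90/100·18⌉ = 17 → 158.
Difference: 158 − 101 = 57.

57.00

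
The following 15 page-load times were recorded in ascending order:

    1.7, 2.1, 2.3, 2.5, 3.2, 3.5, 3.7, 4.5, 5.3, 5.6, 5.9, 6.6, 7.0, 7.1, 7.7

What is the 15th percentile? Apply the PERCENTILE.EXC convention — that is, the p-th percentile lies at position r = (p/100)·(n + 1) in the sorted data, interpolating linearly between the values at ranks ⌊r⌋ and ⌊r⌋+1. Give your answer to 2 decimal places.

2.18

n = 15.
r = (15/100)·(15 + 1) = 2.4.
Rank 2 is 2.1 and rank 3 is 2.3.
Interpolate: 2.1 + 0.4·(2.3 − 2.1) = 2.1 + 0.4·0.2 = 2.18.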